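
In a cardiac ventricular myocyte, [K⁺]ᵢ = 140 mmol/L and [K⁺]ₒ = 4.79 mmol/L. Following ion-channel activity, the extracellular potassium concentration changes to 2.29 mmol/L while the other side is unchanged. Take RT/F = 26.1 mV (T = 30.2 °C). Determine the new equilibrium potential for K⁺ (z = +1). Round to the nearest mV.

-107 mV

After the shift: [K⁺]_out = 2.29, [K⁺]_in = 140 mmol/L.
E_new = (26.1/1)·ln(2.29/140) = 26.10 · (-4.1131) = -107.35 mV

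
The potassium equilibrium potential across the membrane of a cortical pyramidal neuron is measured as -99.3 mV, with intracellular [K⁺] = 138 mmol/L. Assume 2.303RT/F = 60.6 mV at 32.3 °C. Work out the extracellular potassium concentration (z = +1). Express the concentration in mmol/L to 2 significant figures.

Nernst: E = (60.6/1) · log₁₀([out]/[in]), so log₁₀([out]/[in]) = -99.3 × 1 / 60.6 = -1.6386.
[out]/[in] = 10^(-1.6386) = 0.02298.
[out] = 0.02298 × 138 = 3.172 mmol/L.

3.2 mmol/L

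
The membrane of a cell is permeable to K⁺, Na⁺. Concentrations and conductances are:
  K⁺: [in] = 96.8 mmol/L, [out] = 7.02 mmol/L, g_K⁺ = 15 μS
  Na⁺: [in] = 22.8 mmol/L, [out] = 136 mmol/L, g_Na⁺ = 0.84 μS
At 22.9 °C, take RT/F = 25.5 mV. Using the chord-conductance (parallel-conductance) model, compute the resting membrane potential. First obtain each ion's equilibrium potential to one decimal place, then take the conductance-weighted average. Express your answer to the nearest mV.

E_K⁺ = (25.5/1)·ln(7.02/96.8) = -66.9 mV
E_Na⁺ = (25.5/1)·ln(136/22.8) = 45.5 mV
Vm = (Σ gᵢEᵢ)/(Σ gᵢ) = (15·-66.9 + 0.84·45.5) / (15 + 0.84)
= -965.28 / 15.84 = -60.94 mV

-61 mV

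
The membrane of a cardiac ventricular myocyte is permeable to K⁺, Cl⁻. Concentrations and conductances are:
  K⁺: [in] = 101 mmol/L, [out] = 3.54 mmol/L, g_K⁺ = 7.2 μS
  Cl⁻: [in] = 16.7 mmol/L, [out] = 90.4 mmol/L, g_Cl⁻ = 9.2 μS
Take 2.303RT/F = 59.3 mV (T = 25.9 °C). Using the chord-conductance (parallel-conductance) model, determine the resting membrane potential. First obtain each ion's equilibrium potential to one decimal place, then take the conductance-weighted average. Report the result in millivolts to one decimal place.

-62.3 mV

E_K⁺ = (59.3/1)·log₁₀(3.54/101) = -86.3 mV
E_Cl⁻ = (59.3/-1)·log₁₀(90.4/16.7) = -43.5 mV
Vm = (Σ gᵢEᵢ)/(Σ gᵢ) = (7.2·-86.3 + 9.2·-43.5) / (7.2 + 9.2)
= -1021.56 / 16.4 = -62.29 mV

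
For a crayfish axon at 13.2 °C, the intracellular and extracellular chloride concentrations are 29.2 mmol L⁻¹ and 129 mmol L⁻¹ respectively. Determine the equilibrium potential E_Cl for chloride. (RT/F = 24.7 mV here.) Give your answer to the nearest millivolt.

-37 mV

E = (24.7/z) · ln([Cl⁻]_out/[Cl⁻]_in) with z = -1.
For an anion, dividing by z = -1 reverses the sign.
= (24.7/-1) · ln(129/29.2) = -24.70 · ln(4.418)
= -24.70 · (1.4856) = -36.70 mV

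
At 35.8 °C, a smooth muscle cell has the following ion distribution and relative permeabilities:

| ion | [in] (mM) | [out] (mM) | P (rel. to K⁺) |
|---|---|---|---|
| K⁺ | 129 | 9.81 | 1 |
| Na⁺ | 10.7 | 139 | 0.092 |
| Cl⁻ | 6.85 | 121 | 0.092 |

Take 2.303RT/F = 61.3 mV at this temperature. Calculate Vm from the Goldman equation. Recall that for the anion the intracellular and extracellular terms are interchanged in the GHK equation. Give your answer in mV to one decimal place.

-48.0 mV

Vm = 61.3 · log₁₀[(Σ P·[cation]ₒ + Σ P·[anion]ᵢ) / (Σ P·[cation]ᵢ + Σ P·[anion]ₒ)]
Numerator = 1×9.81 + 0.092×139 + 0.092×6.85 = 23.23
Denominator = 1×129 + 0.092×10.7 + 0.092×121 = 141.1
Vm = 61.3 · log₁₀(0.1646) = 61.3 × (-0.7836) = -48.03 mV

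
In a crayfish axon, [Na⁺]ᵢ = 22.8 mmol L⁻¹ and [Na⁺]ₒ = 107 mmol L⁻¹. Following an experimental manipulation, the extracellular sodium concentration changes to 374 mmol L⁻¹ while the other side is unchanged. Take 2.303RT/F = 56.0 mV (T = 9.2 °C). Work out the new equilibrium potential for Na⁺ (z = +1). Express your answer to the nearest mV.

68 mV

After the shift: [Na⁺]_out = 374, [Na⁺]_in = 22.8 mmol L⁻¹.
E_new = (56.0/1)·log₁₀(374/22.8) = 56.00 · (1.2149) = 68.04 mV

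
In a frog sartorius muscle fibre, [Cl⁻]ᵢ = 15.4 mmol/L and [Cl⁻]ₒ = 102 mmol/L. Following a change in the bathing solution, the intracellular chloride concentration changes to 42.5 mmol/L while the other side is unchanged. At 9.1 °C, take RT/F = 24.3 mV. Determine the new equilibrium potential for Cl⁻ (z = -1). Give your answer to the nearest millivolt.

After the shift: [Cl⁻]_out = 102, [Cl⁻]_in = 42.5 mmol/L.
E_new = (24.3/-1)·ln(102/42.5) = -24.30 · (0.8755) = -21.27 mV

-21 mV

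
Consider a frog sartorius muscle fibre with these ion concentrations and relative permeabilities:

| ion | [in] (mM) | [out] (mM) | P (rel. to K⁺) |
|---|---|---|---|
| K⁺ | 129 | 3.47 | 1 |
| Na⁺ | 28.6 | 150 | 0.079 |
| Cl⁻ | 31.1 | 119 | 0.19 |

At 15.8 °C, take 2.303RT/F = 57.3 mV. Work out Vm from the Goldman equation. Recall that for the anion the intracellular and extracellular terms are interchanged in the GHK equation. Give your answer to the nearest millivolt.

-49 mV

Vm = 57.3 · log₁₀[(Σ P·[cation]ₒ + Σ P·[anion]ᵢ) / (Σ P·[cation]ᵢ + Σ P·[anion]ₒ)]
Numerator = 1×3.47 + 0.079×150 + 0.19×31.1 = 21.23
Denominator = 1×129 + 0.079×28.6 + 0.19×119 = 153.9
Vm = 57.3 · log₁₀(0.13797) = 57.3 × (-0.8602) = -49.29 mV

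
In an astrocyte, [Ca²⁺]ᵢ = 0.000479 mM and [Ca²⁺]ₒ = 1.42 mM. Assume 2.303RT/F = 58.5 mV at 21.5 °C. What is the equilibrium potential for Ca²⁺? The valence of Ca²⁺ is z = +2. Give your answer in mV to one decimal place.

E = (58.5/z) · log₁₀([Ca²⁺]_out/[Ca²⁺]_in) with z = +2.
= (58.5/2) · log₁₀(1.42/0.000479) = 29.25 · log₁₀(2965)
= 29.25 · (3.4720) = 101.55 mV

101.6 mV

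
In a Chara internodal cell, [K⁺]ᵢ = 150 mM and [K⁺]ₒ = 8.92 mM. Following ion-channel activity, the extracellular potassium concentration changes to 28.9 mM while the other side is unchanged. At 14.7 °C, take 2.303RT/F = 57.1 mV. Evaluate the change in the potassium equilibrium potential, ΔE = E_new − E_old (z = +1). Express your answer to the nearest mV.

29 mV

E_old = (57.1/1)·log₁₀(8.92/150) = -69.99 mV
E_new = (57.1/1)·log₁₀(28.9/150) = -40.84 mV
ΔE = -40.84 − (-69.99) = 29.15 mV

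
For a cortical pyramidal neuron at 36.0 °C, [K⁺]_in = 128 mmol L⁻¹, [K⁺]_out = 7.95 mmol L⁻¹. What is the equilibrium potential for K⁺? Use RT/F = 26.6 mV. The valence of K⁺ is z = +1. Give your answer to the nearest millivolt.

E = (26.6/z) · ln([K⁺]_out/[K⁺]_in) with z = +1.
= (26.6/1) · ln(7.95/128) = 26.60 · ln(0.06211)
= 26.60 · (-2.7789) = -73.92 mV

-74 mV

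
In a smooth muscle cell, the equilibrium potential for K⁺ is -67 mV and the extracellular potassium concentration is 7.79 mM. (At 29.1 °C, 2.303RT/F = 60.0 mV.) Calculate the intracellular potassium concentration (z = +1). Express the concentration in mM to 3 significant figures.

Nernst: E = (60.0/1) · log₁₀([out]/[in]), so log₁₀([out]/[in]) = -67.0 × 1 / 60.0 = -1.1167.
[out]/[in] = 10^(-1.1167) = 0.07644.
[in] = 7.79 / 0.07644 = 101.9 mM.

102 mM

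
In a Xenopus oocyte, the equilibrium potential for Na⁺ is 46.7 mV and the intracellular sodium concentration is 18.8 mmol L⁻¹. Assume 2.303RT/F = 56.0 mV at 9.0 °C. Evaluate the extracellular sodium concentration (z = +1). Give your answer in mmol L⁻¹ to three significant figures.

128 mmol L⁻¹

Nernst: E = (56.0/1) · log₁₀([out]/[in]), so log₁₀([out]/[in]) = 46.7 × 1 / 56.0 = 0.8339.
[out]/[in] = 10^(0.8339) = 6.822.
[out] = 6.822 × 18.8 = 128.3 mmol L⁻¹.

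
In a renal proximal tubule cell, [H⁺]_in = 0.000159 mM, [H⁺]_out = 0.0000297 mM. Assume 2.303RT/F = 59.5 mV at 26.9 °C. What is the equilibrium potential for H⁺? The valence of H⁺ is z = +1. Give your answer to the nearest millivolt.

-43 mV

E = (59.5/z) · log₁₀([H⁺]_out/[H⁺]_in) with z = +1.
= (59.5/1) · log₁₀(0.0000297/0.000159) = 59.50 · log₁₀(0.1868)
= 59.50 · (-0.7286) = -43.35 mV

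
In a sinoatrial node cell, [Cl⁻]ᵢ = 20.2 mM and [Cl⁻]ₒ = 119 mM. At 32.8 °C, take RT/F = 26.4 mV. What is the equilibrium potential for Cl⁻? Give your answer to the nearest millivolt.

E = (26.4/z) · ln([Cl⁻]_out/[Cl⁻]_in) with z = -1.
For an anion, dividing by z = -1 reverses the sign.
= (26.4/-1) · ln(119/20.2) = -26.40 · ln(5.891)
= -26.40 · (1.7734) = -46.82 mV

-47 mV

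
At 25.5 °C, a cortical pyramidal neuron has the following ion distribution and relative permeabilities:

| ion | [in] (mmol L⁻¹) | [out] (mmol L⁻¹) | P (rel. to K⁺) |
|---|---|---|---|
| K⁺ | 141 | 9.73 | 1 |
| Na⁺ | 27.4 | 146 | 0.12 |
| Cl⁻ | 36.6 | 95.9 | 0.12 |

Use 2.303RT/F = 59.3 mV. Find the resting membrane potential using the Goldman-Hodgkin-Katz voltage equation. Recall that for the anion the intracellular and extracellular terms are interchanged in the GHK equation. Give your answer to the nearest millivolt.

Vm = 59.3 · log₁₀[(Σ P·[cation]ₒ + Σ P·[anion]ᵢ) / (Σ P·[cation]ᵢ + Σ P·[anion]ₒ)]
Numerator = 1×9.73 + 0.12×146 + 0.12×36.6 = 31.64
Denominator = 1×141 + 0.12×27.4 + 0.12×95.9 = 155.8
Vm = 59.3 · log₁₀(0.2031) = 59.3 × (-0.6923) = -41.05 mV

-41 mV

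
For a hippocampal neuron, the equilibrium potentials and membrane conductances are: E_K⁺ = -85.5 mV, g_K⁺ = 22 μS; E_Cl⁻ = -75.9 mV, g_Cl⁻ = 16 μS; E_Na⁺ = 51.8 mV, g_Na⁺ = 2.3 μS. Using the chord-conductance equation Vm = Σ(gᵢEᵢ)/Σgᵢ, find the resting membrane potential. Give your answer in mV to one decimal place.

Σ gᵢEᵢ = 22·(-85.5) + 16·(-75.9) + 2.3·(51.8) = -2976.26
Σ gᵢ = 22 + 16 + 2.3 = 40.3
Vm = -2976.26 / 40.3 = -73.85 mV

-73.9 mV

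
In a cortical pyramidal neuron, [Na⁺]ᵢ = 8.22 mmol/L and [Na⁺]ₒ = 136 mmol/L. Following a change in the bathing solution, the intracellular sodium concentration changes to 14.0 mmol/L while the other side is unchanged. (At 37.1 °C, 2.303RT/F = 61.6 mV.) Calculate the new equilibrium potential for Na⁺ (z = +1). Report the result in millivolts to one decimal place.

After the shift: [Na⁺]_out = 136, [Na⁺]_in = 14.0 mmol/L.
E_new = (61.6/1)·log₁₀(136/14.0) = 61.60 · (0.9874) = 60.82 mV

60.8 mV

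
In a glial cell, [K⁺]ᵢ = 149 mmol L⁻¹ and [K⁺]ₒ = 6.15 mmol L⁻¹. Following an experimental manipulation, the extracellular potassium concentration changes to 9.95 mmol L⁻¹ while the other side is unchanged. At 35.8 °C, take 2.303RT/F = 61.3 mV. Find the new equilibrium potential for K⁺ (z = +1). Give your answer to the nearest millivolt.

After the shift: [K⁺]_out = 9.95, [K⁺]_in = 149 mmol L⁻¹.
E_new = (61.3/1)·log₁₀(9.95/149) = 61.30 · (-1.1754) = -72.05 mV

-72 mV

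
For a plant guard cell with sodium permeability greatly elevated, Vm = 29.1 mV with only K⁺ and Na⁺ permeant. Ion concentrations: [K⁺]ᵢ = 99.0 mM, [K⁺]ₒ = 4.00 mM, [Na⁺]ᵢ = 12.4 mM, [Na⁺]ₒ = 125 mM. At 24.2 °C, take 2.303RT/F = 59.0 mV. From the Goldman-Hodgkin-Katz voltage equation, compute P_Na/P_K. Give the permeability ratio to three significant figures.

3.52

Let α = P_Na/P_K. GHK: Vm = 59.0·log₁₀[(Kₒ + α·Naₒ)/(Kᵢ + α·Naᵢ)].
10^(Vm/59.0) = 10^(29.1/59.0) = 3.1133
So 3.1133·(Kᵢ + α·Naᵢ) = Kₒ + α·Naₒ → α = (3.1133·99.0 − 4.0) / (125.0 − 3.1133·12.4)
α = (308.2 − 4.0) / (125.0 − 38.6) = 304.2/86.4 = 3.521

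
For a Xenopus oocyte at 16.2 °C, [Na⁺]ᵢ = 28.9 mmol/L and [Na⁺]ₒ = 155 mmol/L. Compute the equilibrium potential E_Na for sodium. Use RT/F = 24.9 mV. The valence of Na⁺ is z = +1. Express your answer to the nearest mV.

42 mV

E = (24.9/z) · ln([Na⁺]_out/[Na⁺]_in) with z = +1.
= (24.9/1) · ln(155/28.9) = 24.90 · ln(5.363)
= 24.90 · (1.6796) = 41.82 mV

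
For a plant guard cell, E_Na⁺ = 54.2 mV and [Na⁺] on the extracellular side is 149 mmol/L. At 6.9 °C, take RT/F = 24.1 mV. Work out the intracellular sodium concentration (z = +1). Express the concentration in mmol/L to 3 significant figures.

Nernst: E = (24.1/1) · ln([out]/[in]), so ln([out]/[in]) = 54.2 × 1 / 24.1 = 2.2490.
[out]/[in] = e^(2.2490) = 9.478.
[in] = 149 / 9.478 = 15.72 mmol/L.

15.7 mmol/L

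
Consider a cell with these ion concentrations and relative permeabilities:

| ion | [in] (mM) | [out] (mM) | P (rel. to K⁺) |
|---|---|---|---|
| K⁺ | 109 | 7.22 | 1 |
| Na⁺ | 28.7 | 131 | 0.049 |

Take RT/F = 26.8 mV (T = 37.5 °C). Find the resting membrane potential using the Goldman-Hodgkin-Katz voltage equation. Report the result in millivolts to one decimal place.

Vm = 26.8 · ln[(Σ P·[cation]ₒ + Σ P·[anion]ᵢ) / (Σ P·[cation]ᵢ + Σ P·[anion]ₒ)]
Numerator = 1×7.22 + 0.049×131 = 13.64
Denominator = 1×109 + 0.049×28.7 = 110.4
Vm = 26.8 · ln(0.12353) = 26.8 × (-2.0912) = -56.05 mV

-56.0 mV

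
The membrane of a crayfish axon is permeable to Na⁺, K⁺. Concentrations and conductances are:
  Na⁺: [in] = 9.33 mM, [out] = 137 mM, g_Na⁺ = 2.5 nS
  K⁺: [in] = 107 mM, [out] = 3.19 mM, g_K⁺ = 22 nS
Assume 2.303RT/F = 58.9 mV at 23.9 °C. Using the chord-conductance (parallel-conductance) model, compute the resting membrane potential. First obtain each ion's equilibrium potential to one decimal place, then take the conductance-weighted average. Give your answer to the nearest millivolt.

E_Na⁺ = (58.9/1)·log₁₀(137/9.33) = 68.7 mV
E_K⁺ = (58.9/1)·log₁₀(3.19/107) = -89.9 mV
Vm = (Σ gᵢEᵢ)/(Σ gᵢ) = (2.5·68.7 + 22·-89.9) / (2.5 + 22)
= -1806.05 / 24.5 = -73.72 mV

-74 mV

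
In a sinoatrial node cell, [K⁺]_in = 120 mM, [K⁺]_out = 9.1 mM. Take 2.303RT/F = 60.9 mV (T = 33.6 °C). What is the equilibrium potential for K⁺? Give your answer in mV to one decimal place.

E = (60.9/z) · log₁₀([K⁺]_out/[K⁺]_in) with z = +1.
= (60.9/1) · log₁₀(9.1/120) = 60.90 · log₁₀(0.07583)
= 60.90 · (-1.1201) = -68.22 mV

-68.2 mV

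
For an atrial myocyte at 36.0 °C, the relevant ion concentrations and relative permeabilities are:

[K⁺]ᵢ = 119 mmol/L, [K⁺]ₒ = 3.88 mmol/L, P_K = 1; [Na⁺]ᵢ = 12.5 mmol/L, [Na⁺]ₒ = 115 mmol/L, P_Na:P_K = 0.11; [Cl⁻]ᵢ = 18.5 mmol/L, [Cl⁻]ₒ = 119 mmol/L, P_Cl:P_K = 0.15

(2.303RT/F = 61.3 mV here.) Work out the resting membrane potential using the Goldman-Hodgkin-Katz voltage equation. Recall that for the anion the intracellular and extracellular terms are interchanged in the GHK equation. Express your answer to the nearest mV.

Vm = 61.3 · log₁₀[(Σ P·[cation]ₒ + Σ P·[anion]ᵢ) / (Σ P·[cation]ᵢ + Σ P·[anion]ₒ)]
Numerator = 1×3.88 + 0.11×115 + 0.15×18.5 = 19.3
Denominator = 1×119 + 0.11×12.5 + 0.15×119 = 138.2
Vm = 61.3 · log₁₀(0.13966) = 61.3 × (-0.8549) = -52.41 mV

-52 mV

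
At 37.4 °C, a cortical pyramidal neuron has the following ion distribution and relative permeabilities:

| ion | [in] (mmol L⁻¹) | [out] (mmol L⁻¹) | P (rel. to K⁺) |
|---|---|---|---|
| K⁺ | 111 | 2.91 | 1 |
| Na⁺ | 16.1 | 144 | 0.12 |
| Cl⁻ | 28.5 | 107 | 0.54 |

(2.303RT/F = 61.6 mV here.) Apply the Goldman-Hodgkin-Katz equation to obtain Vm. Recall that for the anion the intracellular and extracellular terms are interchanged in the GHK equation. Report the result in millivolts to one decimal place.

-42.0 mV

Vm = 61.6 · log₁₀[(Σ P·[cation]ₒ + Σ P·[anion]ᵢ) / (Σ P·[cation]ᵢ + Σ P·[anion]ₒ)]
Numerator = 1×2.91 + 0.12×144 + 0.54×28.5 = 35.58
Denominator = 1×111 + 0.12×16.1 + 0.54×107 = 170.7
Vm = 61.6 · log₁₀(0.20842) = 61.6 × (-0.6811) = -41.95 mV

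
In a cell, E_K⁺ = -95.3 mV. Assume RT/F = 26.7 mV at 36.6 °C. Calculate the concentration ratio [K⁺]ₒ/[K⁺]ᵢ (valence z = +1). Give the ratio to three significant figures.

0.0282

ln([out]/[in]) = E·z/(26.7) = -95.3 × 1 / 26.7 = -3.5693
[out]/[in] = e^(-3.5693) = 0.02818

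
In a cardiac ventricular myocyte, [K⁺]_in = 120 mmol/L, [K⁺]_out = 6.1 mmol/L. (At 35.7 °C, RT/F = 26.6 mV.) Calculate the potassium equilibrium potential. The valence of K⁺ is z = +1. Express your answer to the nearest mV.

-79 mV

E = (26.6/z) · ln([K⁺]_out/[K⁺]_in) with z = +1.
= (26.6/1) · ln(6.1/120) = 26.60 · ln(0.05083)
= 26.60 · (-2.9792) = -79.25 mV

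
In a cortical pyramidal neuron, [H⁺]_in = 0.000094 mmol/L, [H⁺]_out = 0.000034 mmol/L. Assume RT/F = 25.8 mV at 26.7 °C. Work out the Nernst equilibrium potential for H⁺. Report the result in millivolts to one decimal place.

E = (25.8/z) · ln([H⁺]_out/[H⁺]_in) with z = +1.
= (25.8/1) · ln(0.000034/0.000094) = 25.80 · ln(0.3617)
= 25.80 · (-1.0169) = -26.24 mV

-26.2 mV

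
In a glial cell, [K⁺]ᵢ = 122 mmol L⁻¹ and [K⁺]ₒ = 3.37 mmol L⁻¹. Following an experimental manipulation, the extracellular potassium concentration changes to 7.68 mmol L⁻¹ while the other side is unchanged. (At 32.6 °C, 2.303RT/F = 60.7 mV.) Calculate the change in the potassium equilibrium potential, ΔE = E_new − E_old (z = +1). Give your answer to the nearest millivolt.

E_old = (60.7/1)·log₁₀(3.37/122) = -94.61 mV
E_new = (60.7/1)·log₁₀(7.68/122) = -72.90 mV
ΔE = -72.90 − (-94.61) = 21.71 mV

22 mV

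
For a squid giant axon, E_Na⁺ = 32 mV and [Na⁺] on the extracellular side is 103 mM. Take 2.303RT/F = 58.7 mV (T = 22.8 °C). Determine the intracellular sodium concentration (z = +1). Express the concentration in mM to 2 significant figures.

Nernst: E = (58.7/1) · log₁₀([out]/[in]), so log₁₀([out]/[in]) = 32.0 × 1 / 58.7 = 0.5451.
[out]/[in] = 10^(0.5451) = 3.509.
[in] = 103 / 3.509 = 29.36 mM.

29 mM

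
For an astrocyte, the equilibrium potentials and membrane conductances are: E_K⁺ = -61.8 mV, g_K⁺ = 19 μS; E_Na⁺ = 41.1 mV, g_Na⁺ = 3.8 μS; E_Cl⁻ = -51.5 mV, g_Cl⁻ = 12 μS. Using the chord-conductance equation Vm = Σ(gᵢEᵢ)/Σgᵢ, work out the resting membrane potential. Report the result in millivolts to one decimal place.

Σ gᵢEᵢ = 19·(-61.8) + 3.8·(41.1) + 12·(-51.5) = -1636.02
Σ gᵢ = 19 + 3.8 + 12 = 34.8
Vm = -1636.02 / 34.8 = -47.01 mV

-47.0 mV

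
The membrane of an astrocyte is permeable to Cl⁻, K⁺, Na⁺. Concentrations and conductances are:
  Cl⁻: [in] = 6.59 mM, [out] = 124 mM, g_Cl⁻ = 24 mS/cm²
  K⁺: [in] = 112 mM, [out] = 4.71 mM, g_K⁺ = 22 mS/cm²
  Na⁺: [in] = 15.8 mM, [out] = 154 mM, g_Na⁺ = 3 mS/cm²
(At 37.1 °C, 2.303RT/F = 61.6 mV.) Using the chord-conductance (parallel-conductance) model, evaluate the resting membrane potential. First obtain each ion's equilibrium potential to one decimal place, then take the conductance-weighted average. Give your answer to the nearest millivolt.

E_Cl⁻ = (61.6/-1)·log₁₀(124/6.59) = -78.5 mV
E_K⁺ = (61.6/1)·log₁₀(4.71/112) = -84.8 mV
E_Na⁺ = (61.6/1)·log₁₀(154/15.8) = 60.9 mV
Vm = (Σ gᵢEᵢ)/(Σ gᵢ) = (24·-78.5 + 22·-84.8 + 3·60.9) / (24 + 22 + 3)
= -3566.90 / 49 = -72.79 mV

-73 mV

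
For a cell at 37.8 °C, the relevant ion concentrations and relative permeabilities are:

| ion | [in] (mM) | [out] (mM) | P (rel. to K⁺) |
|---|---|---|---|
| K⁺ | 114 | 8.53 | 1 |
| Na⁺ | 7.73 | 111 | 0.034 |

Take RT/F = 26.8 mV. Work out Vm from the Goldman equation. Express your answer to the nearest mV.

Vm = 26.8 · ln[(Σ P·[cation]ₒ + Σ P·[anion]ᵢ) / (Σ P·[cation]ᵢ + Σ P·[anion]ₒ)]
Numerator = 1×8.53 + 0.034×111 = 12.3
Denominator = 1×114 + 0.034×7.73 = 114.3
Vm = 26.8 · ln(0.10768) = 26.8 × (-2.2286) = -59.73 mV

-60 mV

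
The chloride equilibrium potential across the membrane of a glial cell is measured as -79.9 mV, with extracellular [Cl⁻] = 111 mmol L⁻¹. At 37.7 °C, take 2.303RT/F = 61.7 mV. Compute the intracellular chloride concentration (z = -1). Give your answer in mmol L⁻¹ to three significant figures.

Nernst: E = (61.7/-1) · log₁₀([out]/[in]), so log₁₀([out]/[in]) = -79.9 × -1 / 61.7 = 1.2950.
[out]/[in] = 10^(1.2950) = 19.72.
[in] = 111 / 19.72 = 5.628 mmol L⁻¹.

5.63 mmol L⁻¹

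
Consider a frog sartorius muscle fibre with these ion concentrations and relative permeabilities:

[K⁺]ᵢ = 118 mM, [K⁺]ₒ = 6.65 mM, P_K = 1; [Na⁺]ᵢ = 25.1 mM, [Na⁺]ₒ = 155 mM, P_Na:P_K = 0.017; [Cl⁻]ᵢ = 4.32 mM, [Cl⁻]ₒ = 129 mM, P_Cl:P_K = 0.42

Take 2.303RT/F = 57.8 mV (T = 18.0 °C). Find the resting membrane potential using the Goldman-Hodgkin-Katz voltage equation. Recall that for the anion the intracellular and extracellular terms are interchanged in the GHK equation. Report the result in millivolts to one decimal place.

Vm = 57.8 · log₁₀[(Σ P·[cation]ₒ + Σ P·[anion]ᵢ) / (Σ P·[cation]ᵢ + Σ P·[anion]ₒ)]
Numerator = 1×6.65 + 0.017×155 + 0.42×4.32 = 11.1
Denominator = 1×118 + 0.017×25.1 + 0.42×129 = 172.6
Vm = 57.8 · log₁₀(0.064305) = 57.8 × (-1.1918) = -68.88 mV

-68.9 mV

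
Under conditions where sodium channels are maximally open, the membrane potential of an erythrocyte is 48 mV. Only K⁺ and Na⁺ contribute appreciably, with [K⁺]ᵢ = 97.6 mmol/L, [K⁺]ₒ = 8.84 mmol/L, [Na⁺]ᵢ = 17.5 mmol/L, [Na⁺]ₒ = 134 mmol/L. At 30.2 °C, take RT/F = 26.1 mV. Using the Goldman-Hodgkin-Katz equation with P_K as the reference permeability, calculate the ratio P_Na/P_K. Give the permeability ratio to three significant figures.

25.3

Let α = P_Na/P_K. GHK: Vm = 26.1·ln[(Kₒ + α·Naₒ)/(Kᵢ + α·Naᵢ)].
e^(Vm/26.1) = e^(48.0/26.1) = 6.2908
So 6.2908·(Kᵢ + α·Naᵢ) = Kₒ + α·Naₒ → α = (6.2908·97.6 − 8.84) / (134.0 − 6.2908·17.5)
α = (614 − 8.84) / (134.0 − 110.1) = 605.1/23.91 = 25.31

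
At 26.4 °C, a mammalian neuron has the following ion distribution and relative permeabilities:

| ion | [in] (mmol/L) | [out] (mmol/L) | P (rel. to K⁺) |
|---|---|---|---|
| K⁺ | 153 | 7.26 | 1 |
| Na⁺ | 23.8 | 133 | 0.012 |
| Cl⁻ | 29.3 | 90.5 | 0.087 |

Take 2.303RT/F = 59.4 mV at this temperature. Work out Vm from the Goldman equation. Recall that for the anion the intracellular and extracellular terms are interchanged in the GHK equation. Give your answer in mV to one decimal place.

Vm = 59.4 · log₁₀[(Σ P·[cation]ₒ + Σ P·[anion]ᵢ) / (Σ P·[cation]ᵢ + Σ P·[anion]ₒ)]
Numerator = 1×7.26 + 0.012×133 + 0.087×29.3 = 11.41
Denominator = 1×153 + 0.012×23.8 + 0.087×90.5 = 161.2
Vm = 59.4 · log₁₀(0.070769) = 59.4 × (-1.1502) = -68.32 mV

-68.3 mV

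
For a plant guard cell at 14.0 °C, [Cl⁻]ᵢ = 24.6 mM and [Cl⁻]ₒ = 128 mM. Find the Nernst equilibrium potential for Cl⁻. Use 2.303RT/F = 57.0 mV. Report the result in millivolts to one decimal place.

E = (57.0/z) · log₁₀([Cl⁻]_out/[Cl⁻]_in) with z = -1.
For an anion, dividing by z = -1 reverses the sign.
= (57.0/-1) · log₁₀(128/24.6) = -57.00 · log₁₀(5.203)
= -57.00 · (0.7163) = -40.83 mV

-40.8 mV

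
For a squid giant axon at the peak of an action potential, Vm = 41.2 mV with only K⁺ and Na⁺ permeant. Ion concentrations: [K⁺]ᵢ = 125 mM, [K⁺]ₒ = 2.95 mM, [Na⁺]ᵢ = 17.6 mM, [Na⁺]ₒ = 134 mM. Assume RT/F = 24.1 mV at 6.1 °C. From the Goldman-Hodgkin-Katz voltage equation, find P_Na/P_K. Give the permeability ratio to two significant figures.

19

Let α = P_Na/P_K. GHK: Vm = 24.1·ln[(Kₒ + α·Naₒ)/(Kᵢ + α·Naᵢ)].
e^(Vm/24.1) = e^(41.2/24.1) = 5.5264
So 5.5264·(Kᵢ + α·Naᵢ) = Kₒ + α·Naₒ → α = (5.5264·125.0 − 2.95) / (134.0 − 5.5264·17.6)
α = (690.8 − 2.95) / (134.0 − 97.27) = 687.9/36.73 = 18.72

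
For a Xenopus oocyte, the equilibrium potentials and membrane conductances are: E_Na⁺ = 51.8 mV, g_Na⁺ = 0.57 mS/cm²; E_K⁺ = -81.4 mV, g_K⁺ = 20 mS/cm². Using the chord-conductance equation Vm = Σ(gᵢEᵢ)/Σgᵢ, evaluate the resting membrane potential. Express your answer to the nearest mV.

-78 mV

Σ gᵢEᵢ = 0.57·(51.8) + 20·(-81.4) = -1598.47
Σ gᵢ = 0.57 + 20 = 20.57
Vm = -1598.47 / 20.57 = -77.71 mV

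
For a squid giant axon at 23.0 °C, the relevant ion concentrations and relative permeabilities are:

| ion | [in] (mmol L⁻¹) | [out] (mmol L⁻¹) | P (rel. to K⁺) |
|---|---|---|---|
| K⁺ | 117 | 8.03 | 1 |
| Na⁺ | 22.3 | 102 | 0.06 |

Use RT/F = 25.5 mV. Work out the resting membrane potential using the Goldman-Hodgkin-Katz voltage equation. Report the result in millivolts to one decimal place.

Vm = 25.5 · ln[(Σ P·[cation]ₒ + Σ P·[anion]ᵢ) / (Σ P·[cation]ᵢ + Σ P·[anion]ₒ)]
Numerator = 1×8.03 + 0.06×102 = 14.15
Denominator = 1×117 + 0.06×22.3 = 118.3
Vm = 25.5 · ln(0.11957) = 25.5 × (-2.1238) = -54.16 mV

-54.2 mV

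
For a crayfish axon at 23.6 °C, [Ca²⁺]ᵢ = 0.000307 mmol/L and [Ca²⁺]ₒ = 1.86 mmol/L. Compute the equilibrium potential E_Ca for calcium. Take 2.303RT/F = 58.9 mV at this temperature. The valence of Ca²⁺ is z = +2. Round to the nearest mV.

E = (58.9/z) · log₁₀([Ca²⁺]_out/[Ca²⁺]_in) with z = +2.
= (58.9/2) · log₁₀(1.86/0.000307) = 29.45 · log₁₀(6059)
= 29.45 · (3.7824) = 111.39 mV

111 mV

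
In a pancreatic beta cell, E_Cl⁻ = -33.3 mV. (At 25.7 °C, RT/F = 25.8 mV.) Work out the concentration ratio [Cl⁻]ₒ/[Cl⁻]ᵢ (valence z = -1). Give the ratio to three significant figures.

ln([out]/[in]) = E·z/(25.8) = -33.3 × -1 / 25.8 = 1.2907
[out]/[in] = e^(1.2907) = 3.635

3.64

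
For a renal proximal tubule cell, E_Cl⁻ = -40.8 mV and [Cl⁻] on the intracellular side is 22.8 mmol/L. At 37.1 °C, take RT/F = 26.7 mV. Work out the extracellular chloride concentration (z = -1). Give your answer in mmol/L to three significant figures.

105 mmol/L

Nernst: E = (26.7/-1) · ln([out]/[in]), so ln([out]/[in]) = -40.8 × -1 / 26.7 = 1.5281.
[out]/[in] = e^(1.5281) = 4.609.
[out] = 4.609 × 22.8 = 105.1 mmol/L.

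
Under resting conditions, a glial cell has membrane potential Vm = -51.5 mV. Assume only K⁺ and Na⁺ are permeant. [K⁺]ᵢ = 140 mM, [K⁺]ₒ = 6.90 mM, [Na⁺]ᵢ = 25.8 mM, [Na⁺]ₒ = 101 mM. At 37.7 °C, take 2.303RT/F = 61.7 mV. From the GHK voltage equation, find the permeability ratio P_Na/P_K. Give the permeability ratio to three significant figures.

0.140

Let α = P_Na/P_K. GHK: Vm = 61.7·log₁₀[(Kₒ + α·Naₒ)/(Kᵢ + α·Naᵢ)].
10^(Vm/61.7) = 10^(-51.5/61.7) = 0.14632
So 0.14632·(Kᵢ + α·Naᵢ) = Kₒ + α·Naₒ → α = (0.14632·140.0 − 6.9) / (101.0 − 0.14632·25.8)
α = (20.49 − 6.9) / (101.0 − 3.775) = 13.59/97.22 = 0.1397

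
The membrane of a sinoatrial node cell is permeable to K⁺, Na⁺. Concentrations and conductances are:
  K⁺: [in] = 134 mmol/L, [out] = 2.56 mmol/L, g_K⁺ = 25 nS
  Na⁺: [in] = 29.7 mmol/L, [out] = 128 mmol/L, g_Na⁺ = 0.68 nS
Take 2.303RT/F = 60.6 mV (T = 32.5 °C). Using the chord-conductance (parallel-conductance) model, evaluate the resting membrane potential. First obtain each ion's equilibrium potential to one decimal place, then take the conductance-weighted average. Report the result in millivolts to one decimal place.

E_K⁺ = (60.6/1)·log₁₀(2.56/134) = -104.2 mV
E_Na⁺ = (60.6/1)·log₁₀(128/29.7) = 38.4 mV
Vm = (Σ gᵢEᵢ)/(Σ gᵢ) = (25·-104.2 + 0.68·38.4) / (25 + 0.68)
= -2578.89 / 25.68 = -100.42 mV

-100.4 mV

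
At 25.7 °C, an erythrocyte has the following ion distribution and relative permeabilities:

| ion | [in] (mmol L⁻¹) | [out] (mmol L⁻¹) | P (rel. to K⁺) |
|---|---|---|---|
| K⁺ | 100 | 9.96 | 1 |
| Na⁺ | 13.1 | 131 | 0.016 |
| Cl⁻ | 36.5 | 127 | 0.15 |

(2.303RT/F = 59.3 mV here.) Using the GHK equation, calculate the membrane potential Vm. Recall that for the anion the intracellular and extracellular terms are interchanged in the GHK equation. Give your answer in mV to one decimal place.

Vm = 59.3 · log₁₀[(Σ P·[cation]ₒ + Σ P·[anion]ᵢ) / (Σ P·[cation]ᵢ + Σ P·[anion]ₒ)]
Numerator = 1×9.96 + 0.016×131 + 0.15×36.5 = 17.53
Denominator = 1×100 + 0.016×13.1 + 0.15×127 = 119.3
Vm = 59.3 · log₁₀(0.147) = 59.3 × (-0.8327) = -49.38 mV

-49.4 mV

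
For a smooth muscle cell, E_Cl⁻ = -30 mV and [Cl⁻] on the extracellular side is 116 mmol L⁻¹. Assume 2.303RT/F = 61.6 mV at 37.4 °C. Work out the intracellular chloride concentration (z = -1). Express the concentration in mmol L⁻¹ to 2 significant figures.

38 mmol L⁻¹

Nernst: E = (61.6/-1) · log₁₀([out]/[in]), so log₁₀([out]/[in]) = -30.0 × -1 / 61.6 = 0.4870.
[out]/[in] = 10^(0.4870) = 3.069.
[in] = 116 / 3.069 = 37.8 mmol L⁻¹.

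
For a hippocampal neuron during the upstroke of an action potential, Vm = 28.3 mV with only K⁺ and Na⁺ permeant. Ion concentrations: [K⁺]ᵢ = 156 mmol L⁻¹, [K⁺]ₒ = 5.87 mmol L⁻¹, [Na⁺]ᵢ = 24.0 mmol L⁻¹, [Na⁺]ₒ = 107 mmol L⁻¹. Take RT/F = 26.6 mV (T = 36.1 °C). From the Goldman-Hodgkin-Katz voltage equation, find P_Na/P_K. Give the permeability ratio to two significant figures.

Let α = P_Na/P_K. GHK: Vm = 26.6·ln[(Kₒ + α·Naₒ)/(Kᵢ + α·Naᵢ)].
e^(Vm/26.6) = e^(28.3/26.6) = 2.8977
So 2.8977·(Kᵢ + α·Naᵢ) = Kₒ + α·Naₒ → α = (2.8977·156.0 − 5.87) / (107.0 − 2.8977·24.0)
α = (452 − 5.87) / (107.0 − 69.54) = 446.2/37.46 = 11.91

12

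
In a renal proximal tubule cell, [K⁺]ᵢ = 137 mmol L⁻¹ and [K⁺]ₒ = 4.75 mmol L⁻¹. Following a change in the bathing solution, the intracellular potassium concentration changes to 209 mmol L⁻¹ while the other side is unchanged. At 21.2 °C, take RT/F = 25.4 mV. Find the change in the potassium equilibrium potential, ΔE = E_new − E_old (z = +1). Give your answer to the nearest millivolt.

-11 mV

E_old = (25.4/1)·ln(4.75/137) = -85.39 mV
E_new = (25.4/1)·ln(4.75/209) = -96.12 mV
ΔE = -96.12 − (-85.39) = -10.73 mV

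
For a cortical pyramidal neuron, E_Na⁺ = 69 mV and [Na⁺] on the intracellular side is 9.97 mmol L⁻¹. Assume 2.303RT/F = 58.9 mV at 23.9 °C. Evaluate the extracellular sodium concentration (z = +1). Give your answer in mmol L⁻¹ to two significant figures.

Nernst: E = (58.9/1) · log₁₀([out]/[in]), so log₁₀([out]/[in]) = 69.0 × 1 / 58.9 = 1.1715.
[out]/[in] = 10^(1.1715) = 14.84.
[out] = 14.84 × 9.97 = 148 mmol L⁻¹.

150 mmol L⁻¹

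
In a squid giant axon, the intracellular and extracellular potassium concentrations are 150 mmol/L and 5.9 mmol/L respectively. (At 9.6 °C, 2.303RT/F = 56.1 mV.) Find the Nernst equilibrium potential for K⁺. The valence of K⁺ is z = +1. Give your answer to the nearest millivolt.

E = (56.1/z) · log₁₀([K⁺]_out/[K⁺]_in) with z = +1.
= (56.1/1) · log₁₀(5.9/150) = 56.10 · log₁₀(0.03933)
= 56.10 · (-1.4052) = -78.83 mV

-79 mV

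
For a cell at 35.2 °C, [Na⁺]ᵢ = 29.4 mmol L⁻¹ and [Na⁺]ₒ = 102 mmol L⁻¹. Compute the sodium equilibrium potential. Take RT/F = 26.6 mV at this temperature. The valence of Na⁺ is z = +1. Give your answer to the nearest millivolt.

33 mV

E = (26.6/z) · ln([Na⁺]_out/[Na⁺]_in) with z = +1.
= (26.6/1) · ln(102/29.4) = 26.60 · ln(3.469)
= 26.60 · (1.2440) = 33.09 mV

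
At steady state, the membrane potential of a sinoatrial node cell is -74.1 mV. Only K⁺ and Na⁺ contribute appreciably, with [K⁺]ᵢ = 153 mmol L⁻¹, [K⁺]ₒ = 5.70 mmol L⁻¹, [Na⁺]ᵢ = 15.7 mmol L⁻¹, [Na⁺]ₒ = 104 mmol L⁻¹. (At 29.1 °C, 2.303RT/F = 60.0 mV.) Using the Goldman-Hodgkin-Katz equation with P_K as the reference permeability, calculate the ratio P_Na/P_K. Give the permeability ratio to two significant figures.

0.031

Let α = P_Na/P_K. GHK: Vm = 60.0·log₁₀[(Kₒ + α·Naₒ)/(Kᵢ + α·Naᵢ)].
10^(Vm/60.0) = 10^(-74.1/60.0) = 0.05821
So 0.05821·(Kᵢ + α·Naᵢ) = Kₒ + α·Naₒ → α = (0.05821·153.0 − 5.7) / (104.0 − 0.05821·15.7)
α = (8.906 − 5.7) / (104.0 − 0.9139) = 3.206/103.1 = 0.0311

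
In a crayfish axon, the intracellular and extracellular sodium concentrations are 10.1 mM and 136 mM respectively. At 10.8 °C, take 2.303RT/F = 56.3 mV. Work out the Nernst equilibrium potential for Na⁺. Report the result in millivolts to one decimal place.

63.6 mV

E = (56.3/z) · log₁₀([Na⁺]_out/[Na⁺]_in) with z = +1.
= (56.3/1) · log₁₀(136/10.1) = 56.30 · log₁₀(13.47)
= 56.30 · (1.1292) = 63.57 mV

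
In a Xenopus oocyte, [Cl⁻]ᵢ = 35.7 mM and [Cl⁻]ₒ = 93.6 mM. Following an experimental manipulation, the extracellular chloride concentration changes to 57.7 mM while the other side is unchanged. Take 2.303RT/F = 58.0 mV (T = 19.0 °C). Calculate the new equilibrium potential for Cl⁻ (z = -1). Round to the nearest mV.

-12 mV

After the shift: [Cl⁻]_out = 57.7, [Cl⁻]_in = 35.7 mM.
E_new = (58.0/-1)·log₁₀(57.7/35.7) = -58.00 · (0.2085) = -12.09 mV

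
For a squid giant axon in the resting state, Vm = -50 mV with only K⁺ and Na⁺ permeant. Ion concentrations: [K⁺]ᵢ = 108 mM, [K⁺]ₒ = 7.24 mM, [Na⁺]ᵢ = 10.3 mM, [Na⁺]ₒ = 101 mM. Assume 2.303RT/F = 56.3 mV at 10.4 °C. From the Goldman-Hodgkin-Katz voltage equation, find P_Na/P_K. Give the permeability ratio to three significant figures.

0.0676

Let α = P_Na/P_K. GHK: Vm = 56.3·log₁₀[(Kₒ + α·Naₒ)/(Kᵢ + α·Naᵢ)].
10^(Vm/56.3) = 10^(-50.0/56.3) = 0.12939
So 0.12939·(Kᵢ + α·Naᵢ) = Kₒ + α·Naₒ → α = (0.12939·108.0 − 7.24) / (101.0 − 0.12939·10.3)
α = (13.97 − 7.24) / (101.0 − 1.333) = 6.734/99.67 = 0.06757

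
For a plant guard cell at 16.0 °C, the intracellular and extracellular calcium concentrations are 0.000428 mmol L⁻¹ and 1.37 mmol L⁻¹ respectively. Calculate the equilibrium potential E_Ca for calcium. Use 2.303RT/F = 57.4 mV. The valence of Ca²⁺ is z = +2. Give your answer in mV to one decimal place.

E = (57.4/z) · log₁₀([Ca²⁺]_out/[Ca²⁺]_in) with z = +2.
= (57.4/2) · log₁₀(1.37/0.000428) = 28.70 · log₁₀(3201)
= 28.70 · (3.5053) = 100.60 mV

100.6 mV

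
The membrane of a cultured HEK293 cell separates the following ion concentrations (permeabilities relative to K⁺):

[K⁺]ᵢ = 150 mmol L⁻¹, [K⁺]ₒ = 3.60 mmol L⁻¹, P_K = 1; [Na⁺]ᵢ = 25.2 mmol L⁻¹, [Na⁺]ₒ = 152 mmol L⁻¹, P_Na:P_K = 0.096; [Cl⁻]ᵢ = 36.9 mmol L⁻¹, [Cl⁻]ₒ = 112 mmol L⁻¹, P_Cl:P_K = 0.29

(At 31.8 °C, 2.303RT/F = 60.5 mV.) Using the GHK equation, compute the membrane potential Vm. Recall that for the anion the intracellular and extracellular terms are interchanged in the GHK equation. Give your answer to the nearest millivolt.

Vm = 60.5 · log₁₀[(Σ P·[cation]ₒ + Σ P·[anion]ᵢ) / (Σ P·[cation]ᵢ + Σ P·[anion]ₒ)]
Numerator = 1×3.60 + 0.096×152 + 0.29×36.9 = 28.89
Denominator = 1×150 + 0.096×25.2 + 0.29×112 = 184.9
Vm = 60.5 · log₁₀(0.15626) = 60.5 × (-0.8061) = -48.77 mV

-49 mV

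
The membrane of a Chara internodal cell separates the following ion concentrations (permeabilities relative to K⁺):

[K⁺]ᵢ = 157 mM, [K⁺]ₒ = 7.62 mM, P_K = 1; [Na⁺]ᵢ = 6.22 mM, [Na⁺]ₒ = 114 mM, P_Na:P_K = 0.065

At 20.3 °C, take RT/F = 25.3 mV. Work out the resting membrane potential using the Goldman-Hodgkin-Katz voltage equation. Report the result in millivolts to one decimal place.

Vm = 25.3 · ln[(Σ P·[cation]ₒ + Σ P·[anion]ᵢ) / (Σ P·[cation]ᵢ + Σ P·[anion]ₒ)]
Numerator = 1×7.62 + 0.065×114 = 15.03
Denominator = 1×157 + 0.065×6.22 = 157.4
Vm = 25.3 · ln(0.095487) = 25.3 × (-2.3488) = -59.42 mV

-59.4 mV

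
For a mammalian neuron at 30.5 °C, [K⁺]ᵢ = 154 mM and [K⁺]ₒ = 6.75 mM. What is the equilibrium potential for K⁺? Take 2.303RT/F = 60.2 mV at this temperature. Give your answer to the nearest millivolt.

-82 mV

E = (60.2/z) · log₁₀([K⁺]_out/[K⁺]_in) with z = +1.
= (60.2/1) · log₁₀(6.75/154) = 60.20 · log₁₀(0.04383)
= 60.20 · (-1.3582) = -81.76 mV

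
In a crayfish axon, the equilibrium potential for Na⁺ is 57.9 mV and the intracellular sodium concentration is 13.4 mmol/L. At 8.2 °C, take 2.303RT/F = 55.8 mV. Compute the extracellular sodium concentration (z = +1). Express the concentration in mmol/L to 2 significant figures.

Nernst: E = (55.8/1) · log₁₀([out]/[in]), so log₁₀([out]/[in]) = 57.9 × 1 / 55.8 = 1.0376.
[out]/[in] = 10^(1.0376) = 10.91.
[out] = 10.91 × 13.4 = 146.1 mmol/L.

150 mmol/L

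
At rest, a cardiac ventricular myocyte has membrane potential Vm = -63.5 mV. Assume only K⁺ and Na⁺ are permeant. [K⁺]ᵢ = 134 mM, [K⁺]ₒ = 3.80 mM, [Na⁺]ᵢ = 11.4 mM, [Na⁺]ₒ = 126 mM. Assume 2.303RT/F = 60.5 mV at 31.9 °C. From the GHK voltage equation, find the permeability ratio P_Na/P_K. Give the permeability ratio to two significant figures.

Let α = P_Na/P_K. GHK: Vm = 60.5·log₁₀[(Kₒ + α·Naₒ)/(Kᵢ + α·Naᵢ)].
10^(Vm/60.5) = 10^(-63.5/60.5) = 0.08921
So 0.08921·(Kᵢ + α·Naᵢ) = Kₒ + α·Naₒ → α = (0.08921·134.0 − 3.8) / (126.0 − 0.08921·11.4)
α = (11.95 − 3.8) / (126.0 − 1.017) = 8.154/125 = 0.06524

0.065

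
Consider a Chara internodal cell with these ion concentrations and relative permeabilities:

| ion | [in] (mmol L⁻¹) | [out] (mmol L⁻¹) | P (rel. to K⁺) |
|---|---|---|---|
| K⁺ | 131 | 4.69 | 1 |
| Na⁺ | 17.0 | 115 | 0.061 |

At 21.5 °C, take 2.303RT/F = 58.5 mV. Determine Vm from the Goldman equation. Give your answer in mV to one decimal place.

-61.6 mV

Vm = 58.5 · log₁₀[(Σ P·[cation]ₒ + Σ P·[anion]ᵢ) / (Σ P·[cation]ᵢ + Σ P·[anion]ₒ)]
Numerator = 1×4.69 + 0.061×115 = 11.71
Denominator = 1×131 + 0.061×17.0 = 132
Vm = 58.5 · log₁₀(0.088649) = 58.5 × (-1.0523) = -61.56 mV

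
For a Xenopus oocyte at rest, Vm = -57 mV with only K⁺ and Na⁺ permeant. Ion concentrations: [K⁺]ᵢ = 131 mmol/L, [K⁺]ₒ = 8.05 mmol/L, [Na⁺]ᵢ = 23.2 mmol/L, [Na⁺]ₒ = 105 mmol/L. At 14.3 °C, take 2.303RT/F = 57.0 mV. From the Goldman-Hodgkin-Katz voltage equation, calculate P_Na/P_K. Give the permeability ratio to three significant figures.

Let α = P_Na/P_K. GHK: Vm = 57.0·log₁₀[(Kₒ + α·Naₒ)/(Kᵢ + α·Naᵢ)].
10^(Vm/57.0) = 10^(-57.0/57.0) = 0.1
So 0.1·(Kᵢ + α·Naᵢ) = Kₒ + α·Naₒ → α = (0.1·131.0 − 8.05) / (105.0 − 0.1·23.2)
α = (13.1 − 8.05) / (105.0 − 2.32) = 5.05/102.7 = 0.04918

0.0492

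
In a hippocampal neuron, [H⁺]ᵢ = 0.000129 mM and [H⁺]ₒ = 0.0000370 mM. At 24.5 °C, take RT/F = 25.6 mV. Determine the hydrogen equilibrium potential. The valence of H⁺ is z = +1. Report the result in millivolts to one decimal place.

-32.0 mV

E = (25.6/z) · ln([H⁺]_out/[H⁺]_in) with z = +1.
= (25.6/1) · ln(0.0000370/0.000129) = 25.60 · ln(0.2868)
= 25.60 · (-1.2489) = -31.97 mV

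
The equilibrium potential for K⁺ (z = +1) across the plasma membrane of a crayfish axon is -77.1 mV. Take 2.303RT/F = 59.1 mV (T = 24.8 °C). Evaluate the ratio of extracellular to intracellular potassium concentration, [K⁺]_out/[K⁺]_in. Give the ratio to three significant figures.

0.0496

log₁₀([out]/[in]) = E·z/(59.1) = -77.1 × 1 / 59.1 = -1.3046
[out]/[in] = 10^(-1.3046) = 0.04959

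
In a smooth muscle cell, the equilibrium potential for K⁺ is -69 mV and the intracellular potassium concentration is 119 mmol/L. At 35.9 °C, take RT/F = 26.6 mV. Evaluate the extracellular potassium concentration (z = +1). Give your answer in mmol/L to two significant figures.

8.9 mmol/L

Nernst: E = (26.6/1) · ln([out]/[in]), so ln([out]/[in]) = -69.0 × 1 / 26.6 = -2.5940.
[out]/[in] = e^(-2.5940) = 0.07472.
[out] = 0.07472 × 119 = 8.892 mmol/L.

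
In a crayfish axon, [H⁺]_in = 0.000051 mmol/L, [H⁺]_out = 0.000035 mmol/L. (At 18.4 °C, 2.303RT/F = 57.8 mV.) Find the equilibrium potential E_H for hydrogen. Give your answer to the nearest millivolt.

-9 mV

E = (57.8/z) · log₁₀([H⁺]_out/[H⁺]_in) with z = +1.
= (57.8/1) · log₁₀(0.000035/0.000051) = 57.80 · log₁₀(0.6863)
= 57.80 · (-0.1635) = -9.45 mV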